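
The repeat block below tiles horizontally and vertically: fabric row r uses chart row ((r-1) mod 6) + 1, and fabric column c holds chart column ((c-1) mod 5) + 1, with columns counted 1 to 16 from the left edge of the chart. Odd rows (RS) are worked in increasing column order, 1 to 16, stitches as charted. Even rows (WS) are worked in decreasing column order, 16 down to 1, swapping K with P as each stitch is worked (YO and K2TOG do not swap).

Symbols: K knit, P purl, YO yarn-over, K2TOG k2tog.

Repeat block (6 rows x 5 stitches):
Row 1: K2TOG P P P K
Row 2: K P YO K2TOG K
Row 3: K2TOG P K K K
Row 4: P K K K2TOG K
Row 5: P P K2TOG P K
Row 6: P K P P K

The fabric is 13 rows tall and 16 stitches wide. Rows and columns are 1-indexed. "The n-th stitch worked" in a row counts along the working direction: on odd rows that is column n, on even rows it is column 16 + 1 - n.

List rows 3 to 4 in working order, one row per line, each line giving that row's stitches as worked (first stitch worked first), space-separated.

Row 3: chart row 3, RS - tile across columns 1-16 and work as-is.
Row 4: chart row 4, WS - tiled (columns 1-16): P K K K2TOG K P K K K2TOG K P K K K2TOG K P; work from column 16 back to 1 with K<->P swapped.

Rows as worked:
K2TOG P K K K K2TOG P K K K K2TOG P K K K K2TOG
K P K2TOG P P K P K2TOG P P K P K2TOG P P K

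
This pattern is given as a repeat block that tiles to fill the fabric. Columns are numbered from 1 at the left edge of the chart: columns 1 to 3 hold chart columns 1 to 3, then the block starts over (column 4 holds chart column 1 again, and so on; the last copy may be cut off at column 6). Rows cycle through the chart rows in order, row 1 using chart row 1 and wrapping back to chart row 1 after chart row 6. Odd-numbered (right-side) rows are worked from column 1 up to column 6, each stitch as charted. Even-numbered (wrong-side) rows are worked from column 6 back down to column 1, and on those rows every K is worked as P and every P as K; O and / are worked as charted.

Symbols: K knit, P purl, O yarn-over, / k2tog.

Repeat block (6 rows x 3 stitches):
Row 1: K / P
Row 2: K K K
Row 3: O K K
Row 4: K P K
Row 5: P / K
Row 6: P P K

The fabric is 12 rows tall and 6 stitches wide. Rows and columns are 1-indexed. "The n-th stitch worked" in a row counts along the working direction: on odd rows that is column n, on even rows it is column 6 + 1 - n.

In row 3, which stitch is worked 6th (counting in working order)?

Row 3: (3-1) mod 6 = 2, so use chart row 3. Odd row -> RS.
Chart row 3 tiled across columns 1-6: O K K O K K
RS: work column 1 to column 6, symbols as charted — the tiled row is the row as worked.
Stitch 6 in working order -> K

== STITCH ==
K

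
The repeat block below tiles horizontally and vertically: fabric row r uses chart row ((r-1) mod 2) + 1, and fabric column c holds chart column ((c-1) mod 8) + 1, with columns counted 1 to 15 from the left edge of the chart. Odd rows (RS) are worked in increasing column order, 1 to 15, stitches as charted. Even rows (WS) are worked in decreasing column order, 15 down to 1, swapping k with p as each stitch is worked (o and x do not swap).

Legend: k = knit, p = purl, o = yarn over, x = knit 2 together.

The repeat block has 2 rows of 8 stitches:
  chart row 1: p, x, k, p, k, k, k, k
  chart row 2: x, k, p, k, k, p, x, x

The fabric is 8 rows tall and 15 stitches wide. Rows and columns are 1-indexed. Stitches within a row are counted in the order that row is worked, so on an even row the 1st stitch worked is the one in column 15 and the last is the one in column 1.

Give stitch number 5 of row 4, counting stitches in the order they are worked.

Stitch:
k

Derivation:
For row 4: chart row = ((4-1) mod 2) + 1 = 2; this is a WS (even) row.
Chart row 2 tiled across columns 1-15: x k p k k p x x x k p k k p x
Wrong side: read the tiled row from column 15 down to 1 and exchange k with p (leave o, x).
Row 4 as worked: x k p p k p x x x k p p k p x
Counting 5 along the worked row gives k.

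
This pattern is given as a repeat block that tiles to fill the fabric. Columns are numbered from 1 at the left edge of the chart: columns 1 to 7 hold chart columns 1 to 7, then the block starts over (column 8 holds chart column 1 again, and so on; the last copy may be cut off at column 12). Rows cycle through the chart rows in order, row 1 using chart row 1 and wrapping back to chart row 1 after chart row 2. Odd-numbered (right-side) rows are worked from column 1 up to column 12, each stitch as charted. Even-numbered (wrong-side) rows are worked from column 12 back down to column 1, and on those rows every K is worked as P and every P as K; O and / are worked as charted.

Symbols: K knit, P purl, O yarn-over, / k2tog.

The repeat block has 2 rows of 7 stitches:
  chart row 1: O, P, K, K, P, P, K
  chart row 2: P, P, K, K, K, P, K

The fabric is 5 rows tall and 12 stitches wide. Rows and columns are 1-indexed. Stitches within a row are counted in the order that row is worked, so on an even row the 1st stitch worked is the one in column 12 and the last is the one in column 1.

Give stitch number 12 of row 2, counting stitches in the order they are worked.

For row 2: chart row = ((2-1) mod 2) + 1 = 2; this is a WS (even) row.
Chart row 2 tiled across columns 1-12: P P K K K P K P P K K K
WS row: flip the tiled sequence (start at column 12) and apply K<->P; O and / stay.
Row 2 as worked: P P P K K P K P P P K K
Stitch 12 in working order -> K

== STITCH ==
K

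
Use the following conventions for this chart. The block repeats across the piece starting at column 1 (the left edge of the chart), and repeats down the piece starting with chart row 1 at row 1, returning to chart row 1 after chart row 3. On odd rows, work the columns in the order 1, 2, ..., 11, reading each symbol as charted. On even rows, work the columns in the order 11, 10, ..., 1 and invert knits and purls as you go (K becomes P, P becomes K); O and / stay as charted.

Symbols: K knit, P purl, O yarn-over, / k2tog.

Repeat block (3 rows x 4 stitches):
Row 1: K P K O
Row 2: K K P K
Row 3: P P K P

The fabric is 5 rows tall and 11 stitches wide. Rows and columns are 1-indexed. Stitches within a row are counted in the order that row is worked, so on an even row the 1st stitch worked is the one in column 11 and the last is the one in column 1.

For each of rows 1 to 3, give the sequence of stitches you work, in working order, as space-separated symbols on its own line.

Row 1: chart row 1, RS - tile across columns 1-11 and work as-is.
Row 2: chart row 2, WS - tiled (columns 1-11): K K P K K K P K K K P; work from column 11 back to 1 with K<->P swapped.
Row 3: chart row 3, RS - tile across columns 1-11 and work as-is.

== ROWS AS WORKED ==
K P K O K P K O K P K
K P P P K P P P K P P
P P K P P P K P P P K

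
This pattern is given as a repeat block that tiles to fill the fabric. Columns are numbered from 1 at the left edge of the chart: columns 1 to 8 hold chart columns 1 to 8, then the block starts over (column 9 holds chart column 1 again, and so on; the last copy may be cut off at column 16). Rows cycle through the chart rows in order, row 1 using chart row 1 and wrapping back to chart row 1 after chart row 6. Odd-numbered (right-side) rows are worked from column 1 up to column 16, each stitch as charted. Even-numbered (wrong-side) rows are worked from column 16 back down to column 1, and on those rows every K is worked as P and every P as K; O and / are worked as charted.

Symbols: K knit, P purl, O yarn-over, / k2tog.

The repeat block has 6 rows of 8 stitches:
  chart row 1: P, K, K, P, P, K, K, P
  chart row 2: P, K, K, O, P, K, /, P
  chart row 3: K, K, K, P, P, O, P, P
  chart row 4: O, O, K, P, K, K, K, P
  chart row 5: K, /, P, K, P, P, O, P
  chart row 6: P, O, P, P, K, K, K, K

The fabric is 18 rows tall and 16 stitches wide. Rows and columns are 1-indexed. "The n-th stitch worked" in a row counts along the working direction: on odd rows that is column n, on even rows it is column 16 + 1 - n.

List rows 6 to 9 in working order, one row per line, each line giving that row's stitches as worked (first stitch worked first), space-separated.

Rows as worked:
P P P P K K O K P P P P K K O K
P K K P P K K P P K K P P K K P
K / P K O P P K K / P K O P P K
K K K P P O P P K K K P P O P P

Derivation:
Row 6: chart row 6, WS - tiled (columns 1-16): P O P P K K K K P O P P K K K K; work from column 16 back to 1 with K<->P swapped.
Row 7: chart row 1, RS - tile across columns 1-16 and work as-is.
Row 8: chart row 2, WS - tiled (columns 1-16): P K K O P K / P P K K O P K / P; work from column 16 back to 1 with K<->P swapped.
Row 9: chart row 3, RS - tile across columns 1-16 and work as-is.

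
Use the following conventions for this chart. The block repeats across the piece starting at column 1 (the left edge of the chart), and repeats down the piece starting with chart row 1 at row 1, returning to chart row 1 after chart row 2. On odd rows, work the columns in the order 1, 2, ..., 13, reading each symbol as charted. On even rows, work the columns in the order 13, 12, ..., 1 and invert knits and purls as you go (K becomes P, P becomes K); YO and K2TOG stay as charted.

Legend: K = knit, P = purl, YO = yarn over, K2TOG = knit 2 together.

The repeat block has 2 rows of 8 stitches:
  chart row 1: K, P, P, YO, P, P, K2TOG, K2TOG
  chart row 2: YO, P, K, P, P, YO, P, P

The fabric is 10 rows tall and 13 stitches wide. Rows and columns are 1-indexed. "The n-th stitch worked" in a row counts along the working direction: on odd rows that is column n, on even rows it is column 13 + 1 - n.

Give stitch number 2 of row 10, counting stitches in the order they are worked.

Result:
K

Derivation:
Row 10: (10-1) mod 2 = 1, so use chart row 2. Even row -> WS.
Chart row 2 tiled across columns 1-13: YO P K P P YO P P YO P K P P
WS: work from column 13 back to column 1 (reverse the tiled row), swapping K<->P (YO and K2TOG unchanged).
Row 10 as worked: K K P K YO K K YO K K P K YO
Stitch 2 in working order -> K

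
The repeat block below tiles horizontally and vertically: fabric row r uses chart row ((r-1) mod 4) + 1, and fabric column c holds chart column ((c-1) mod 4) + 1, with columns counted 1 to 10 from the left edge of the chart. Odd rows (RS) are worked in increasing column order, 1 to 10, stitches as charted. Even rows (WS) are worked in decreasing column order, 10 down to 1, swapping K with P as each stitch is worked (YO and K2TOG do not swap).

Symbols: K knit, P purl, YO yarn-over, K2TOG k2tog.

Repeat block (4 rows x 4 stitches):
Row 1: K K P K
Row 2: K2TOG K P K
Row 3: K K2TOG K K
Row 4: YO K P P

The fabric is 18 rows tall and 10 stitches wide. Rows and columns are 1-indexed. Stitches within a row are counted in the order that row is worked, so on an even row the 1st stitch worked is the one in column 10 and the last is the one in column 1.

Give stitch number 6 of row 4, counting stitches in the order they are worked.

Row 4 uses chart row ((4-1) mod 4)+1 = 4. Row 4 is even, so WS.
Chart row 4 tiled across columns 1-10: YO K P P YO K P P YO K
Wrong side: read the tiled row from column 10 down to 1 and exchange K with P (leave YO, K2TOG).
Row 4 as worked: P YO K K P YO K K P YO
Counting 6 along the worked row gives YO.

Result:
YO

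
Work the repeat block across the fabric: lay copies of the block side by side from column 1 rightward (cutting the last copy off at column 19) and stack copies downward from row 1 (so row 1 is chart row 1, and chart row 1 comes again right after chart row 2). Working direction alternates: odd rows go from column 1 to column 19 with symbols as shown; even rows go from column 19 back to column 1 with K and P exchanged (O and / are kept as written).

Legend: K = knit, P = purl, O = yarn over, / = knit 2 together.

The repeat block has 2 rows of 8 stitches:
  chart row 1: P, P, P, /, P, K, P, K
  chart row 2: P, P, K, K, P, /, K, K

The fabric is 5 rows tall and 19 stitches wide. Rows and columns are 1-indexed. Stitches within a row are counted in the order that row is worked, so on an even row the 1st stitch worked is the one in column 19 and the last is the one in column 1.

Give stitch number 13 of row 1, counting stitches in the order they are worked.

Row 1 uses chart row ((1-1) mod 2)+1 = 1. Row 1 is odd, so RS.
Chart row 1 tiled across columns 1-19: P P P / P K P K P P P / P K P K P P P
RS row: no reversal, no swap; stitch n worked = column n.
Counting 13 along the worked row gives P.

== STITCH ==
P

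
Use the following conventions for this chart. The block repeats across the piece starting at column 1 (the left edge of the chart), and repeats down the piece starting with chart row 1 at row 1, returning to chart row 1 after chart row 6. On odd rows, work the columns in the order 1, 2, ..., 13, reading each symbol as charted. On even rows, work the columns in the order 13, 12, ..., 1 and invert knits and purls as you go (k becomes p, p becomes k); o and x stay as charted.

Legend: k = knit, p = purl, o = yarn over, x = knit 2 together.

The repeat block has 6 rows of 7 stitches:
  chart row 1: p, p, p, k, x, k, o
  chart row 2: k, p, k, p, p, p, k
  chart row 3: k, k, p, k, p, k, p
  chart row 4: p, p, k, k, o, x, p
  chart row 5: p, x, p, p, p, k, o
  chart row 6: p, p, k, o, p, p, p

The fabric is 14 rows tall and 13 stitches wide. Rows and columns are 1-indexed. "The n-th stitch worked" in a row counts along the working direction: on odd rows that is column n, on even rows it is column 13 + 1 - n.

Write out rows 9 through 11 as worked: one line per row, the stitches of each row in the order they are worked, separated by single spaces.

Result:
k k p k p k p k k p k p k
x o p p k k k x o p p k k
p x p p p k o p x p p p k

Derivation:
Row 9: chart row 3, RS - tile across columns 1-13 and work as-is.
Row 10: chart row 4, WS - tiled (columns 1-13): p p k k o x p p p k k o x; work from column 13 back to 1 with k<->p swapped.
Row 11: chart row 5, RS - tile across columns 1-13 and work as-is.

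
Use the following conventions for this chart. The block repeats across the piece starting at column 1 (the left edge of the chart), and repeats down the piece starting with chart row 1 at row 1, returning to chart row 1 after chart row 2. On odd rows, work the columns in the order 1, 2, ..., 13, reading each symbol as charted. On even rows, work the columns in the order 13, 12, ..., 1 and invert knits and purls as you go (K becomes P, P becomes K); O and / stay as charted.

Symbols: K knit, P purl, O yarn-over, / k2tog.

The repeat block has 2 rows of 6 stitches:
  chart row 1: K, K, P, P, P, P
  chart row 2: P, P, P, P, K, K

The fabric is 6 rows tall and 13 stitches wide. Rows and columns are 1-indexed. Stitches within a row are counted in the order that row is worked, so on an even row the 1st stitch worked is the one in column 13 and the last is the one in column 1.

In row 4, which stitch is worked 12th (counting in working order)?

For row 4: chart row = ((4-1) mod 2) + 1 = 2; this is a WS (even) row.
Chart row 2 tiled across columns 1-13: P P P P K K P P P P K K P
Wrong side: read the tiled row from column 13 down to 1 and exchange K with P (leave O, /).
Row 4 as worked: K P P K K K K P P K K K K
The 12th stitch worked is K.

Result:
K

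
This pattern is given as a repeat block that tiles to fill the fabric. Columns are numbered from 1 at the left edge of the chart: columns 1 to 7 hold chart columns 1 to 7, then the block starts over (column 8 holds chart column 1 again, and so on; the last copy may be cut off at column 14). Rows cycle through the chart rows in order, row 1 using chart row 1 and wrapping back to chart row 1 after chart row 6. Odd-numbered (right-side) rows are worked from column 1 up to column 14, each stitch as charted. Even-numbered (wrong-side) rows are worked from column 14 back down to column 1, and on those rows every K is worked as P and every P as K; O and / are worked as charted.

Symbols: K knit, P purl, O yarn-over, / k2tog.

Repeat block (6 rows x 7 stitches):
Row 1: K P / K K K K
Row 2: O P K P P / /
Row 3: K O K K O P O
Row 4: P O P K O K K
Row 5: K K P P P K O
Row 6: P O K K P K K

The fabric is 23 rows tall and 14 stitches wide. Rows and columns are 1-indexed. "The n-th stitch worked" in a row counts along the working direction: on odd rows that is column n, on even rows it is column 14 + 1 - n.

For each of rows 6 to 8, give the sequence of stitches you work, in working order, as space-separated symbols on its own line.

Rows as worked:
P P K P P O K P P K P P O K
K P / K K K K K P / K K K K
/ / K K P K O / / K K P K O

Derivation:
Row 6: chart row 6, WS - tiled (columns 1-14): P O K K P K K P O K K P K K; work from column 14 back to 1 with K<->P swapped.
Row 7: chart row 1, RS - tile across columns 1-14 and work as-is.
Row 8: chart row 2, WS - tiled (columns 1-14): O P K P P / / O P K P P / /; work from column 14 back to 1 with K<->P swapped.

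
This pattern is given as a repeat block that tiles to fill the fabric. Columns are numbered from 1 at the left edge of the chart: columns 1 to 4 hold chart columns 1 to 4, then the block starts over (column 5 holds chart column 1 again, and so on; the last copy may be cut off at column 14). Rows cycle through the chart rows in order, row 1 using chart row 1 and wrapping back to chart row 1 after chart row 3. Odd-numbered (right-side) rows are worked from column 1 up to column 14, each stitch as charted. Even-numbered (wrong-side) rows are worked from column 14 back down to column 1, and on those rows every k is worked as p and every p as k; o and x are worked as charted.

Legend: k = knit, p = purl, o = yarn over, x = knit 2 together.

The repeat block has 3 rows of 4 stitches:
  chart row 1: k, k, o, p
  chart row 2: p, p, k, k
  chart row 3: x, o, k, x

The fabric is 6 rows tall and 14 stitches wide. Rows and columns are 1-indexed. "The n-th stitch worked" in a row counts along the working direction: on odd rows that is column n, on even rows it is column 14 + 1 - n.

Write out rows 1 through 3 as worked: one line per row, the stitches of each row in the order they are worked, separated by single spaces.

Row 1: chart row 1, RS - tile across columns 1-14 and work as-is.
Row 2: chart row 2, WS - tiled (columns 1-14): p p k k p p k k p p k k p p; work from column 14 back to 1 with k<->p swapped.
Row 3: chart row 3, RS - tile across columns 1-14 and work as-is.

Result:
k k o p k k o p k k o p k k
k k p p k k p p k k p p k k
x o k x x o k x x o k x x o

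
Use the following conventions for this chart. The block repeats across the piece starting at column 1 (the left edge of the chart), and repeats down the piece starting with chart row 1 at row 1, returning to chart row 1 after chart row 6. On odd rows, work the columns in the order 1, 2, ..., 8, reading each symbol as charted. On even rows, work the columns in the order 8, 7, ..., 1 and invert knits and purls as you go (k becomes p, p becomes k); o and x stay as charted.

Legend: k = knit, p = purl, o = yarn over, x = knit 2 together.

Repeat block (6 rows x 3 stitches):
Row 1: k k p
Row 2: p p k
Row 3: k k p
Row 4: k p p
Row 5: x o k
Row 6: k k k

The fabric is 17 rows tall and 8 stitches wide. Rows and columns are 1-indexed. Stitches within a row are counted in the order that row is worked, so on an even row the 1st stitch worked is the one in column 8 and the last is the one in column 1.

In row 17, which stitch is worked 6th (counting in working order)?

Stitch:
k

Derivation:
Row 17 uses chart row ((17-1) mod 6)+1 = 5. Row 17 is odd, so RS.
Chart row 5 tiled across columns 1-8: x o k x o k x o
Right side: take the tiled row as-is (worked left to right from column 1).
Counting 6 along the worked row gives k.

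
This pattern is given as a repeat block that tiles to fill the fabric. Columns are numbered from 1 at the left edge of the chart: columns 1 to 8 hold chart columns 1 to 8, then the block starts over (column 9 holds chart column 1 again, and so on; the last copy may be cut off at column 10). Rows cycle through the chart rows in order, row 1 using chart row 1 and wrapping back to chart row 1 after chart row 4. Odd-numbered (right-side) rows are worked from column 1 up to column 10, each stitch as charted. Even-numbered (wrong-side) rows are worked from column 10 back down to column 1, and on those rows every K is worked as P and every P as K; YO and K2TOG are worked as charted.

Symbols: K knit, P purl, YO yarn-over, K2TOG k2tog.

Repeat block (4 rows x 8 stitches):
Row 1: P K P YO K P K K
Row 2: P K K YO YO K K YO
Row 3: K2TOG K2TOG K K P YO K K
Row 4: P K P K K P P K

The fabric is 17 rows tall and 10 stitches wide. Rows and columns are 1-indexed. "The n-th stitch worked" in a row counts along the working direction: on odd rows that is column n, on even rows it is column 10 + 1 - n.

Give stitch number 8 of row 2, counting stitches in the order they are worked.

Stitch:
P

Derivation:
Row 2 uses chart row ((2-1) mod 4)+1 = 2. Row 2 is even, so WS.
Chart row 2 tiled across columns 1-10: P K K YO YO K K YO P K
WS: work from column 10 back to column 1 (reverse the tiled row), swapping K<->P (YO and K2TOG unchanged).
Row 2 as worked: P K YO P P YO YO P P K
Counting 8 along the worked row gives P.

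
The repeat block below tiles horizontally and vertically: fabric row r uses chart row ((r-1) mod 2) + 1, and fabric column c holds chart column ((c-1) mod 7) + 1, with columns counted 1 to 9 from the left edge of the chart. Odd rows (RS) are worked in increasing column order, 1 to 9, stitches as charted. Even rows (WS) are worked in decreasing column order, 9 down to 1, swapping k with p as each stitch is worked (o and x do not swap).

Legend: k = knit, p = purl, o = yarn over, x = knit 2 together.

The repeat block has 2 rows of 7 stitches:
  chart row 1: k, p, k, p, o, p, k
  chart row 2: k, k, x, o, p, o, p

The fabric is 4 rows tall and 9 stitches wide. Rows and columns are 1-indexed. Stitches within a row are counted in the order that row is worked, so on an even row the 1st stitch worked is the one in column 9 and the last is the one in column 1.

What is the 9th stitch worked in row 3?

Stitch:
p

Derivation:
Row 3 uses chart row ((3-1) mod 2)+1 = 1. Row 3 is odd, so RS.
Chart row 1 tiled across columns 1-9: k p k p o p k k p
Right side: take the tiled row as-is (worked left to right from column 1).
Stitch 9 in working order -> p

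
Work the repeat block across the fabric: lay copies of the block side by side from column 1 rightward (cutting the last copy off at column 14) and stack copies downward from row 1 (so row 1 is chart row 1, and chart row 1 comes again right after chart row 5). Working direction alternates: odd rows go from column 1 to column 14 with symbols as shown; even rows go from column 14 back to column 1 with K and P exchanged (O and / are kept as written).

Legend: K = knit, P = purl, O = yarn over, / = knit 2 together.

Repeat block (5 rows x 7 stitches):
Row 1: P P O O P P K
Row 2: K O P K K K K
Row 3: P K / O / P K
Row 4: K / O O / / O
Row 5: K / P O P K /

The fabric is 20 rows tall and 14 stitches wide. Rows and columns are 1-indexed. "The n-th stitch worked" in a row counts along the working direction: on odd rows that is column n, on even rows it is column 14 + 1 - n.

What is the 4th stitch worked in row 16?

Result:
O

Derivation:
Row 16: (16-1) mod 5 = 0, so use chart row 1. Even row -> WS.
Chart row 1 tiled across columns 1-14: P P O O P P K P P O O P P K
Wrong side: read the tiled row from column 14 down to 1 and exchange K with P (leave O, /).
Row 16 as worked: P K K O O K K P K K O O K K
Counting 4 along the worked row gives O.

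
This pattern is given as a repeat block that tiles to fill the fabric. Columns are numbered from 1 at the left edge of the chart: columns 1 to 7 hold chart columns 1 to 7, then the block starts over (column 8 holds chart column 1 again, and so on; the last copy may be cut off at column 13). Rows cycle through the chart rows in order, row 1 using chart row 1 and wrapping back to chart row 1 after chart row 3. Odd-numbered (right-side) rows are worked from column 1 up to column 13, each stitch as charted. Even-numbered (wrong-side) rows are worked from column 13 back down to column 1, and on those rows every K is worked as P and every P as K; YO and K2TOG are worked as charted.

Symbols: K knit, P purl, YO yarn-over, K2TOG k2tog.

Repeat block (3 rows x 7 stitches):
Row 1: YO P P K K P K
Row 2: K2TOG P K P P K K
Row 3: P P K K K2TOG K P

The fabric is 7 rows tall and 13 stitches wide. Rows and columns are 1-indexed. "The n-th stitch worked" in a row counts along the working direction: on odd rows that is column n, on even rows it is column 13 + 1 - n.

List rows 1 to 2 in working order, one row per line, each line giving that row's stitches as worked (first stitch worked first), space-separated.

== ROWS AS WORKED ==
YO P P K K P K YO P P K K P
P K K P K K2TOG P P K K P K K2TOG

Derivation:
Row 1: chart row 1, RS - tile across columns 1-13 and work as-is.
Row 2: chart row 2, WS - tiled (columns 1-13): K2TOG P K P P K K K2TOG P K P P K; work from column 13 back to 1 with K<->P swapped.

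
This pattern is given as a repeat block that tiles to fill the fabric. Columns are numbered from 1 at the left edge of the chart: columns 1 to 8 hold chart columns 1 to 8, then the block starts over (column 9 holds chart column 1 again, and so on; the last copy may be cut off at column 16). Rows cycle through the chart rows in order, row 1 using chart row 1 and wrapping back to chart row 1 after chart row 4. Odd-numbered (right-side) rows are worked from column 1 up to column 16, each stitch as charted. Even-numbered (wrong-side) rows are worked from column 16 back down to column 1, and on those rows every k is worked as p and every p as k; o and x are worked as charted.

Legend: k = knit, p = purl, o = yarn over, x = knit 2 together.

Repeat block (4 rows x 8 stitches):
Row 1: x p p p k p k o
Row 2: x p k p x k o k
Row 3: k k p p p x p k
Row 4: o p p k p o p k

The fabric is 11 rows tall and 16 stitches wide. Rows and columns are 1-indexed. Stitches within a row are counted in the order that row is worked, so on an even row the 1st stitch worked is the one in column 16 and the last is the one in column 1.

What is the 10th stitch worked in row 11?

For row 11: chart row = ((11-1) mod 4) + 1 = 3; this is a RS (odd) row.
Chart row 3 tiled across columns 1-16: k k p p p x p k k k p p p x p k
Right side: take the tiled row as-is (worked left to right from column 1).
Stitch 10 in working order -> k

Result:
k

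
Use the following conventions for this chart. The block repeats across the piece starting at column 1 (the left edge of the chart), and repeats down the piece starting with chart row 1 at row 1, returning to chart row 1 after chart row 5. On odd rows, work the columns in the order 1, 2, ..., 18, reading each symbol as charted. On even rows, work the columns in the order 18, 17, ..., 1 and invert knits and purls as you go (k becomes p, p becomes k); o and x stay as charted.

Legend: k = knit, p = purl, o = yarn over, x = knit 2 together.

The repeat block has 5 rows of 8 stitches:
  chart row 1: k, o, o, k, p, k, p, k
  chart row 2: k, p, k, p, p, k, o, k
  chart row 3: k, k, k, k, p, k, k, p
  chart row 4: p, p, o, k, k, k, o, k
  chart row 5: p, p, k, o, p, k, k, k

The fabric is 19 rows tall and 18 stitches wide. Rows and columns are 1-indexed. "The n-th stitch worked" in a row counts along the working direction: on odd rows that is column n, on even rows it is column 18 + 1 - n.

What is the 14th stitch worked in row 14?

Row 14: (14-1) mod 5 = 3, so use chart row 4. Even row -> WS.
Chart row 4 tiled across columns 1-18: p p o k k k o k p p o k k k o k p p
WS: work from column 18 back to column 1 (reverse the tiled row), swapping k<->p (o and x unchanged).
Row 14 as worked: k k p o p p p o k k p o p p p o k k
Counting 14 along the worked row gives p.

Stitch:
p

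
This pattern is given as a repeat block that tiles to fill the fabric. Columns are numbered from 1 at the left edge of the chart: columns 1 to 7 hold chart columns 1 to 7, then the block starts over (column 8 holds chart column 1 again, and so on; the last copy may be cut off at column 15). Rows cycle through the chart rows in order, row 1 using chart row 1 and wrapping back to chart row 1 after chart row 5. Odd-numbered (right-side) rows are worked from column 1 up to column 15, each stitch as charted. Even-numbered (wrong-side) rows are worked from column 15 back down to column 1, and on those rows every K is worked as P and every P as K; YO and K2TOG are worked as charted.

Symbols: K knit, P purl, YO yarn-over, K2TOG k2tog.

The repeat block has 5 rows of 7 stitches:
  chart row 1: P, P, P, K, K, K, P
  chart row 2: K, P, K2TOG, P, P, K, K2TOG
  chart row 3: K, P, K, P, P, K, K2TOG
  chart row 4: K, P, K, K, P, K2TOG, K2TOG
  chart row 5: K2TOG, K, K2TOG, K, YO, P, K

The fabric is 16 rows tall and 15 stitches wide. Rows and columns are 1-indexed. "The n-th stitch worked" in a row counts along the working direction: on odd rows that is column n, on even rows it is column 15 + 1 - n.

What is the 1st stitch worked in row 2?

== STITCH ==
P

Derivation:
For row 2: chart row = ((2-1) mod 5) + 1 = 2; this is a WS (even) row.
Chart row 2 tiled across columns 1-15: K P K2TOG P P K K2TOG K P K2TOG P P K K2TOG K
WS row: flip the tiled sequence (start at column 15) and apply K<->P; YO and K2TOG stay.
Row 2 as worked: P K2TOG P K K K2TOG K P K2TOG P K K K2TOG K P
Counting 1 along the worked row gives P.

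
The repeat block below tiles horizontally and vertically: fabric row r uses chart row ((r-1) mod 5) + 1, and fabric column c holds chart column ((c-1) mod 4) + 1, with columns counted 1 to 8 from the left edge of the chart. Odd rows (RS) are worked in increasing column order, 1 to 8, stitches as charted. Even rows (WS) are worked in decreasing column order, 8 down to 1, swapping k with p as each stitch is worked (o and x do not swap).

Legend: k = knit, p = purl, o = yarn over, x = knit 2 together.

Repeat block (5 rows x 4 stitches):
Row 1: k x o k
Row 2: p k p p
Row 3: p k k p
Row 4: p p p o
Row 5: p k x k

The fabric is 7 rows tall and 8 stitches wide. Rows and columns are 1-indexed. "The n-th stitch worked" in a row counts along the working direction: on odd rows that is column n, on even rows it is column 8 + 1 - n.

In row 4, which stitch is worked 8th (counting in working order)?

== STITCH ==
k

Derivation:
Row 4: (4-1) mod 5 = 3, so use chart row 4. Even row -> WS.
Chart row 4 tiled across columns 1-8: p p p o p p p o
WS row: flip the tiled sequence (start at column 8) and apply k<->p; o and x stay.
Row 4 as worked: o k k k o k k k
Counting 8 along the worked row gives k.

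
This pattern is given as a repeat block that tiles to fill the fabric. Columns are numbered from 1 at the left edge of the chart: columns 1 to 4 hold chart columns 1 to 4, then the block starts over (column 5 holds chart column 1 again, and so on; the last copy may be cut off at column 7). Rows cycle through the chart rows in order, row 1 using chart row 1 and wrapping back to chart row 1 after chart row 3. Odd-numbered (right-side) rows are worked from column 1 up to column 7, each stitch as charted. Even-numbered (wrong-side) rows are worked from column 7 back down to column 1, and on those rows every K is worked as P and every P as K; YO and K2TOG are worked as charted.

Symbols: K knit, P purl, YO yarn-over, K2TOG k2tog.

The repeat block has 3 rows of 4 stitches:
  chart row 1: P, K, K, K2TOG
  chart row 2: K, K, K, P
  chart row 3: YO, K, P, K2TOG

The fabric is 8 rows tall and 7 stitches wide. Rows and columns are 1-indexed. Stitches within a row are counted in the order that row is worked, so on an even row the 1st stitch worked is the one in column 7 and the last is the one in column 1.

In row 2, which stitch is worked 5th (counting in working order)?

Row 2: (2-1) mod 3 = 1, so use chart row 2. Even row -> WS.
Chart row 2 tiled across columns 1-7: K K K P K K K
Wrong side: read the tiled row from column 7 down to 1 and exchange K with P (leave YO, K2TOG).
Row 2 as worked: P P P K P P P
The 5th stitch worked is P.

== STITCH ==
P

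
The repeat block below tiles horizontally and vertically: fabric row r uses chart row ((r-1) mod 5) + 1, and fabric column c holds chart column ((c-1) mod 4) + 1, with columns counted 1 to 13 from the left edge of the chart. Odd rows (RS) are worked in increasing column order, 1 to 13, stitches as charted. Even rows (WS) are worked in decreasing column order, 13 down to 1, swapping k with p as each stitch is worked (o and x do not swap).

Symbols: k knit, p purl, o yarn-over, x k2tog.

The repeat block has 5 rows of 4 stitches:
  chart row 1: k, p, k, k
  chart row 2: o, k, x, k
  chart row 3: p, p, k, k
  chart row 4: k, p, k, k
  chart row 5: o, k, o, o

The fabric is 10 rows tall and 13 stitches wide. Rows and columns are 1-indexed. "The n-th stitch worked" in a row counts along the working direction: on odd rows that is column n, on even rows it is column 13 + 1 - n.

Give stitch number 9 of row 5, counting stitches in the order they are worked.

For row 5: chart row = ((5-1) mod 5) + 1 = 5; this is a RS (odd) row.
Chart row 5 tiled across columns 1-13: o k o o o k o o o k o o o
RS row: no reversal, no swap; stitch n worked = column n.
Counting 9 along the worked row gives o.

== STITCH ==
o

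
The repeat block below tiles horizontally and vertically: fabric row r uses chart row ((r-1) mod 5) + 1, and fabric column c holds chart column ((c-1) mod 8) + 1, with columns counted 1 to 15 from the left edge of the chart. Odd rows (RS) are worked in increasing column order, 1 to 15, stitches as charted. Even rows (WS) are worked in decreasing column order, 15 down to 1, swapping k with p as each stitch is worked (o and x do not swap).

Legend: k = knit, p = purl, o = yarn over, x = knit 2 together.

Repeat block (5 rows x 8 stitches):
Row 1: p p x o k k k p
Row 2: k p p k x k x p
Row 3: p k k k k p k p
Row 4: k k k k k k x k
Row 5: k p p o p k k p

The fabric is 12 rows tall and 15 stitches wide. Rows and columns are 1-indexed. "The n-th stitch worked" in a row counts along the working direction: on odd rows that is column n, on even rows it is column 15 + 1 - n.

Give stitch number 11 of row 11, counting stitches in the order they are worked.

Row 11 uses chart row ((11-1) mod 5)+1 = 1. Row 11 is odd, so RS.
Chart row 1 tiled across columns 1-15: p p x o k k k p p p x o k k k
RS row: no reversal, no swap; stitch n worked = column n.
Counting 11 along the worked row gives x.

Stitch:
x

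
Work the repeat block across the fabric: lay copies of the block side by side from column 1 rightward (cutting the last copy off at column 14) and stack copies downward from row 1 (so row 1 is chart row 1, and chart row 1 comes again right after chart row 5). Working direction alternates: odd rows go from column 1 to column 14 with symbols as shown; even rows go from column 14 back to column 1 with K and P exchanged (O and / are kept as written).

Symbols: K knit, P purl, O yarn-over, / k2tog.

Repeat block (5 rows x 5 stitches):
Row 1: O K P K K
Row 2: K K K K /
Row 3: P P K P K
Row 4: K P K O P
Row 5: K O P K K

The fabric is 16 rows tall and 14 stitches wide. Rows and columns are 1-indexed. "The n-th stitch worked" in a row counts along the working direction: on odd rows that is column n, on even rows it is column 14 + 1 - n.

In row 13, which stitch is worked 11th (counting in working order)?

For row 13: chart row = ((13-1) mod 5) + 1 = 3; this is a RS (odd) row.
Chart row 3 tiled across columns 1-14: P P K P K P P K P K P P K P
RS row: no reversal, no swap; stitch n worked = column n.
The 11th stitch worked is P.

Stitch:
P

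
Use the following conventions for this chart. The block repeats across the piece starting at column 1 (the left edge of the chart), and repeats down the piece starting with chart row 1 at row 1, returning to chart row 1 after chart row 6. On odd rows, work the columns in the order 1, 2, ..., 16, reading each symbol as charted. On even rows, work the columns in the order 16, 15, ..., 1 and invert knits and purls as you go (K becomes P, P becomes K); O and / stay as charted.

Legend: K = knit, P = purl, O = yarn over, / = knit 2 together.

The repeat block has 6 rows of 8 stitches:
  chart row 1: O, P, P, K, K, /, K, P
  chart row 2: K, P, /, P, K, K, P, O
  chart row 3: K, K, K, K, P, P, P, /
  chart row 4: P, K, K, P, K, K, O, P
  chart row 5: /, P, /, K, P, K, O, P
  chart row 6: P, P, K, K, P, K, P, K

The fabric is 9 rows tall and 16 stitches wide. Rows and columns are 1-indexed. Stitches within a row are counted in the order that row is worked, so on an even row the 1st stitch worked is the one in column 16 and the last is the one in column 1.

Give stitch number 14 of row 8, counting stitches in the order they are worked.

Stitch:
/

Derivation:
Row 8 uses chart row ((8-1) mod 6)+1 = 2. Row 8 is even, so WS.
Chart row 2 tiled across columns 1-16: K P / P K K P O K P / P K K P O
WS row: flip the tiled sequence (start at column 16) and apply K<->P; O and / stay.
Row 8 as worked: O K P P K / K P O K P P K / K P
The 14th stitch worked is /.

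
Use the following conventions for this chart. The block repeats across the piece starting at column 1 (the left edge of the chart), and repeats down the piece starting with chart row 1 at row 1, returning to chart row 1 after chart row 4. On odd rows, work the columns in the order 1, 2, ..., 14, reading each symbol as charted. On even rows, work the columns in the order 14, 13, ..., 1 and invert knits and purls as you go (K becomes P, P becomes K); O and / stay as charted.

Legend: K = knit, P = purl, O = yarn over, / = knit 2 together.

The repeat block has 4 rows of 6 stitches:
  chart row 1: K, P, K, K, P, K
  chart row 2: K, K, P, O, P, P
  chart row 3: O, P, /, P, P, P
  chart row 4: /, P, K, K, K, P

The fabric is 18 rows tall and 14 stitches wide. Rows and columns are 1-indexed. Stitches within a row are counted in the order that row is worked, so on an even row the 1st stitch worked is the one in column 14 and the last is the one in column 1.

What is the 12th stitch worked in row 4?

For row 4: chart row = ((4-1) mod 4) + 1 = 4; this is a WS (even) row.
Chart row 4 tiled across columns 1-14: / P K K K P / P K K K P / P
WS: work from column 14 back to column 1 (reverse the tiled row), swapping K<->P (O and / unchanged).
Row 4 as worked: K / K P P P K / K P P P K /
The 12th stitch worked is P.

== STITCH ==
P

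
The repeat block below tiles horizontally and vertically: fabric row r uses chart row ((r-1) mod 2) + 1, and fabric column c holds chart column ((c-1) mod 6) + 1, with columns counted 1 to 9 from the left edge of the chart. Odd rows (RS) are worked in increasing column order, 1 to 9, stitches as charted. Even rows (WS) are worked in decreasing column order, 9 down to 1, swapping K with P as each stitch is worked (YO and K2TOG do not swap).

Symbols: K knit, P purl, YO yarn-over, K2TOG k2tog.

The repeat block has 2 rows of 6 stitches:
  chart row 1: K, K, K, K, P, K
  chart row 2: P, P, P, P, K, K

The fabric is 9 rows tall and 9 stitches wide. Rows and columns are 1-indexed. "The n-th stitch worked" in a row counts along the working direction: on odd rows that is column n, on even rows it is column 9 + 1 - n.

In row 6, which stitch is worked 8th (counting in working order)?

Row 6: (6-1) mod 2 = 1, so use chart row 2. Even row -> WS.
Chart row 2 tiled across columns 1-9: P P P P K K P P P
WS: work from column 9 back to column 1 (reverse the tiled row), swapping K<->P (YO and K2TOG unchanged).
Row 6 as worked: K K K P P K K K K
Counting 8 along the worked row gives K.

Result:
K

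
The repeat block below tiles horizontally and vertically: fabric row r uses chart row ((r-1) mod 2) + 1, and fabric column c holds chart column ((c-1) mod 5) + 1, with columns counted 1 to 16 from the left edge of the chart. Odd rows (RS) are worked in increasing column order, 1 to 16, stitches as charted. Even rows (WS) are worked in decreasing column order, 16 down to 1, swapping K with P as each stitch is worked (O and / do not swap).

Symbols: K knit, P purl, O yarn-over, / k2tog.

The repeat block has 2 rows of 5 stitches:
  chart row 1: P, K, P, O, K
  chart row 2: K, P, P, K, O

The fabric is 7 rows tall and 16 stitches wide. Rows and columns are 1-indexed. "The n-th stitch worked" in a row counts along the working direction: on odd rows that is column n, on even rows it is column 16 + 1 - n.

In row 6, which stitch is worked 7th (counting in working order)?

Result:
O

Derivation:
Row 6 uses chart row ((6-1) mod 2)+1 = 2. Row 6 is even, so WS.
Chart row 2 tiled across columns 1-16: K P P K O K P P K O K P P K O K
WS row: flip the tiled sequence (start at column 16) and apply K<->P; O and / stay.
Row 6 as worked: P O P K K P O P K K P O P K K P
The 7th stitch worked is O.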